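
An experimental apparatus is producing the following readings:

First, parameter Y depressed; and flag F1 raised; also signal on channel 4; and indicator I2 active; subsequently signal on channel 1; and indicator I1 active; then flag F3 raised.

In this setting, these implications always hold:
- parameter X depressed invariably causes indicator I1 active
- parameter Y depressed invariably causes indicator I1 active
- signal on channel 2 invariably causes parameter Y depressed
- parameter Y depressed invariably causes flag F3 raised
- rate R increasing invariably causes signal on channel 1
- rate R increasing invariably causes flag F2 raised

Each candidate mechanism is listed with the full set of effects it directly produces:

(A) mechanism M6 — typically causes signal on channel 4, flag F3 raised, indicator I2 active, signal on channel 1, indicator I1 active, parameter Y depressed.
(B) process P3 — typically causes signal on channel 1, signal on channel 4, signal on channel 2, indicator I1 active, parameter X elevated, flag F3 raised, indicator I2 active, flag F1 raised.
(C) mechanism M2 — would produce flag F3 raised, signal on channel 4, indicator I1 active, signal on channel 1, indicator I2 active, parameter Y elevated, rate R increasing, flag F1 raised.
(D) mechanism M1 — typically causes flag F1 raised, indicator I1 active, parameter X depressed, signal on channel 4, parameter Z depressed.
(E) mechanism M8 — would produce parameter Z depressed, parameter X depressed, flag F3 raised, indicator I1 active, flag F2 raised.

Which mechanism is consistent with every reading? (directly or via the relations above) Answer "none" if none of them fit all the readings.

Per-candidate check:
(A) mechanism M6 — does not account for flag F1 raised
(B) process P3 — parameter Y depressed yes (by signal on channel 2 → parameter Y depressed); flag F1 raised yes; signal on channel 4 yes; indicator I2 active yes; signal on channel 1 yes; indicator I1 active yes; flag F3 raised yes
(C) mechanism M2 — fails on parameter Y depressed (predicts parameter Y elevated, not parameter Y depressed)
(D) mechanism M1 — does not account for parameter Y depressed, indicator I2 active, signal on channel 1, flag F3 raised
(E) mechanism M8 — does not account for parameter Y depressed, flag F1 raised, signal on channel 4, indicator I2 active, signal on channel 1
(B) is the only candidate with no mismatches.

B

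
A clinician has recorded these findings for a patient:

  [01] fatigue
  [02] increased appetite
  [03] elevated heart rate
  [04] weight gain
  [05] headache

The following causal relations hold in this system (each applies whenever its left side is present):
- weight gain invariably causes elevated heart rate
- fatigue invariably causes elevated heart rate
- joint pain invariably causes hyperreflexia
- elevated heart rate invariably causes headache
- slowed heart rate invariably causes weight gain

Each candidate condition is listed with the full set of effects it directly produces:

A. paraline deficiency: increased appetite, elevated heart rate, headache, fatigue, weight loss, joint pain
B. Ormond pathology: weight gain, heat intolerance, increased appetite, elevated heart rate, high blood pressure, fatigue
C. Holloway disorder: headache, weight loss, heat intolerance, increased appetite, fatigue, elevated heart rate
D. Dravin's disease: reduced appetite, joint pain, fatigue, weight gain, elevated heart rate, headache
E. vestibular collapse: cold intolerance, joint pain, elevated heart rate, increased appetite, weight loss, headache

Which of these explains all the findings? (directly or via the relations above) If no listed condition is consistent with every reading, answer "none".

Checking each candidate against the observations:
(A) paraline deficiency — fails on weight gain (predicts weight loss, not weight gain)
(B) Ormond pathology — fatigue ✓; increased appetite ✓; elevated heart rate ✓; weight gain ✓; headache ✓ (by elevated heart rate → headache)
(C) Holloway disorder — fails on weight gain (predicts weight loss, not weight gain)
(D) Dravin's disease — fails on increased appetite (predicts reduced appetite, not increased appetite)
(E) vestibular collapse — fatigue ✗; increased appetite ✓; elevated heart rate ✓; weight gain ✗; headache ✓
Only (B) is consistent with every observation.

B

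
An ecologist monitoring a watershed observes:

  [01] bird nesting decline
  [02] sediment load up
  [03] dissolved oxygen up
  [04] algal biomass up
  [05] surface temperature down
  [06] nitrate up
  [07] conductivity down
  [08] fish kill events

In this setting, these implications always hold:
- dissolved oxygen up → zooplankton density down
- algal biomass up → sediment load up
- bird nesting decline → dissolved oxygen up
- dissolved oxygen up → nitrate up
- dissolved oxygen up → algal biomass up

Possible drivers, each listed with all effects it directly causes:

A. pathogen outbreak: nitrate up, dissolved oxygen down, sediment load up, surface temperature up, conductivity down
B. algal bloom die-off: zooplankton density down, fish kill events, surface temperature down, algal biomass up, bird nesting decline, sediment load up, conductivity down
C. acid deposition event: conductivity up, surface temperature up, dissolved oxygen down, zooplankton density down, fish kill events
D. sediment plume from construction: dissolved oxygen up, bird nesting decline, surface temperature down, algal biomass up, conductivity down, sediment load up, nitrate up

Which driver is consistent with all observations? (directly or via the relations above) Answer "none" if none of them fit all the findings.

B

Testing each hypothesis:
(A) pathogen outbreak — fails on bird nesting decline, dissolved oxygen up, algal biomass up, surface temperature down, fish kill events (predicts dissolved oxygen down, not dissolved oxygen up; predicts surface temperature up, not surface temperature down)
(B) algal bloom die-off — bird nesting decline +; sediment load up +; dissolved oxygen up + (through bird nesting decline → dissolved oxygen up); algal biomass up +; surface temperature down +; nitrate up + (through bird nesting decline → dissolved oxygen up → nitrate up); conductivity down +; fish kill events +
(C) acid deposition event — bird nesting decline -; sediment load up -; dissolved oxygen up -; algal biomass up -; surface temperature down -; nitrate up -; conductivity down -; fish kill events +
(D) sediment plume from construction — does not account for fish kill events
(B) is the only candidate with no mismatches.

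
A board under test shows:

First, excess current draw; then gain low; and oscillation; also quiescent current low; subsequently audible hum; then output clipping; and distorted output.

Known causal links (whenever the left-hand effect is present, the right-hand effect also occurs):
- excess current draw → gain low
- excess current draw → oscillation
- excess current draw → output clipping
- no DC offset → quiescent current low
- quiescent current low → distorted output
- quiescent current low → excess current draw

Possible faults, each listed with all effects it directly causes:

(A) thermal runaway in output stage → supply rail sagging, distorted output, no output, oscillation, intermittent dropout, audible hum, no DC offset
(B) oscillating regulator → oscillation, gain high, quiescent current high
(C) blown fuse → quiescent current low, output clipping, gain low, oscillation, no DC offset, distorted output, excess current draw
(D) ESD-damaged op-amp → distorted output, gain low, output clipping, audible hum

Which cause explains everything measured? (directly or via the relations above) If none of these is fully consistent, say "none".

Checking each candidate against the observations:
(A) thermal runaway in output stage — accounts for every observation (excess current draw by no DC offset → quiescent current low → excess current draw)
(B) oscillating regulator — fails on excess current draw, gain low, quiescent current low, audible hum, output clipping, distorted output (predicts gain high, not gain low; predicts quiescent current high, not quiescent current low)
(C) blown fuse — does not account for audible hum
(D) ESD-damaged op-amp — excess current draw miss; gain low match; oscillation miss; quiescent current low miss; audible hum match; output clipping match; distorted output match
(A) alone accounts for all the evidence.

A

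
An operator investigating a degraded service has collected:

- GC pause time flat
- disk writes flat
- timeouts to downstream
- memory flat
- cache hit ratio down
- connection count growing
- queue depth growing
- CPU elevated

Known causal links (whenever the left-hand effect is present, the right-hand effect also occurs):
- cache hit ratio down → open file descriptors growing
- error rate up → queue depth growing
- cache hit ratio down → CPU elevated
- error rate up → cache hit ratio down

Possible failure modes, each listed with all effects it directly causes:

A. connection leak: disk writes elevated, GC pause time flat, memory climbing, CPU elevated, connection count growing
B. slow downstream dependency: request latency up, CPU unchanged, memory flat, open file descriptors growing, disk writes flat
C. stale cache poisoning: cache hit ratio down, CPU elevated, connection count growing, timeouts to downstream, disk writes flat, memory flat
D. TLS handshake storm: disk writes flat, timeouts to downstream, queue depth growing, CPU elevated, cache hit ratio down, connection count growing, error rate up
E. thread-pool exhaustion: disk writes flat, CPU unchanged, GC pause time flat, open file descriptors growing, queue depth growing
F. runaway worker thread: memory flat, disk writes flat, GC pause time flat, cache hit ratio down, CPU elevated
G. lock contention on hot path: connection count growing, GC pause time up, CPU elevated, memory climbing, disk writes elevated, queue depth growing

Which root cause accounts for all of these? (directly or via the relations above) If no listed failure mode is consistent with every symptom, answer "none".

none

Checking each candidate against the observations:
(A) connection leak — GC pause time flat yes; disk writes flat NO; timeouts to downstream NO; memory flat NO; cache hit ratio down NO; connection count growing yes; queue depth growing NO; CPU elevated yes
(B) slow downstream dependency — fails on GC pause time flat, timeouts to downstream, cache hit ratio down, connection count growing, queue depth growing, CPU elevated (predicts CPU unchanged, not CPU elevated)
(C) stale cache poisoning — GC pause time flat NO; disk writes flat yes; timeouts to downstream yes; memory flat yes; cache hit ratio down yes; connection count growing yes; queue depth growing NO; CPU elevated yes
(D) TLS handshake storm — GC pause time flat NO; disk writes flat yes; timeouts to downstream yes; memory flat NO; cache hit ratio down yes; connection count growing yes; queue depth growing yes; CPU elevated yes
(E) thread-pool exhaustion — fails on timeouts to downstream, memory flat, cache hit ratio down, connection count growing, CPU elevated (predicts CPU unchanged, not CPU elevated)
(F) runaway worker thread — does not account for timeouts to downstream, connection count growing, queue depth growing
(G) lock contention on hot path — GC pause time flat NO; disk writes flat NO; timeouts to downstream NO; memory flat NO; cache hit ratio down NO; connection count growing yes; queue depth growing yes; CPU elevated yes
None of the listed candidates fits everything.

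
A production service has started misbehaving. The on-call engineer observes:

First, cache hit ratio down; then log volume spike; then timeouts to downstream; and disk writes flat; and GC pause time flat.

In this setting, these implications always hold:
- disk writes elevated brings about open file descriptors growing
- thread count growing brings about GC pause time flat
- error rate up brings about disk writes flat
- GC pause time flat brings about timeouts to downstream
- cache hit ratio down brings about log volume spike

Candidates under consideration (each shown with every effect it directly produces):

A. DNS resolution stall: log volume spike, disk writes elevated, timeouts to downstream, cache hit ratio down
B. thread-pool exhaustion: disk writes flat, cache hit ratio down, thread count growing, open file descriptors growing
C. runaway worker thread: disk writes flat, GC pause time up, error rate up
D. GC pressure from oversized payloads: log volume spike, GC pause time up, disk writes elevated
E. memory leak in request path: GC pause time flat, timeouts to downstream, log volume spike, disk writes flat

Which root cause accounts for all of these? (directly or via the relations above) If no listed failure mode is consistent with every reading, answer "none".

B

Checking each candidate against the observations:
(A) DNS resolution stall — fails on disk writes flat, GC pause time flat (predicts disk writes elevated, not disk writes flat)
(B) thread-pool exhaustion — cache hit ratio down +; log volume spike + (via cache hit ratio down → log volume spike); timeouts to downstream + (via thread count growing → GC pause time flat → timeouts to downstream); disk writes flat +; GC pause time flat + (via thread count growing → GC pause time flat)
(C) runaway worker thread — fails on cache hit ratio down, log volume spike, timeouts to downstream, GC pause time flat (predicts GC pause time up, not GC pause time flat)
(D) GC pressure from oversized payloads — fails on cache hit ratio down, timeouts to downstream, disk writes flat, GC pause time flat (predicts disk writes elevated, not disk writes flat; predicts GC pause time up, not GC pause time flat)
(E) memory leak in request path — cache hit ratio down -; log volume spike +; timeouts to downstream +; disk writes flat +; GC pause time flat +
Only (B) is consistent with every observation.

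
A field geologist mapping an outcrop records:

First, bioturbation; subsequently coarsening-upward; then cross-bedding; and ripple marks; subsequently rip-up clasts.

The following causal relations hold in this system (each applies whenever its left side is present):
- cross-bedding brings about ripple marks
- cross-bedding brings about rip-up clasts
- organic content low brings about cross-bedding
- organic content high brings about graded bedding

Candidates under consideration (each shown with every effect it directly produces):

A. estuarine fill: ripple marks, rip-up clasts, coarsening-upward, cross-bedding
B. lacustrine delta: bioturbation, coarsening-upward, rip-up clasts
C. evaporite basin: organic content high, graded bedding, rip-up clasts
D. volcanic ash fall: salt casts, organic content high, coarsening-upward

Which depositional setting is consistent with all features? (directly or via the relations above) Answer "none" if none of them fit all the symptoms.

none

For each candidate, compare predicted effects to what was observed:
(A) estuarine fill — bioturbation -; coarsening-upward +; cross-bedding +; ripple marks +; rip-up clasts +
(B) lacustrine delta — does not account for cross-bedding, ripple marks
(C) evaporite basin — does not account for bioturbation, coarsening-upward, cross-bedding, ripple marks
(D) volcanic ash fall — bioturbation -; coarsening-upward +; cross-bedding -; ripple marks -; rip-up clasts -
No candidate is consistent with all observations.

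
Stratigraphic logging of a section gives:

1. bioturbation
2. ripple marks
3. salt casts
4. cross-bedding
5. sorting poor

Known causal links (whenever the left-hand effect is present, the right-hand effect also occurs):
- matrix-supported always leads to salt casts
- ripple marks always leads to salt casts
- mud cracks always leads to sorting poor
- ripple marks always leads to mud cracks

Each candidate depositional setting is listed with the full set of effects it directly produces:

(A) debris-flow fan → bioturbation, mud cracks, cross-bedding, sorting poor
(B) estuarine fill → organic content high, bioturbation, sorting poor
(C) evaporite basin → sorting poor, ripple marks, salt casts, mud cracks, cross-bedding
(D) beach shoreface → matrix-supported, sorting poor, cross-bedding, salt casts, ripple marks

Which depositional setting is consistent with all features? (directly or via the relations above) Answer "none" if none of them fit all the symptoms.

Testing each hypothesis:
(A) debris-flow fan — does not account for ripple marks, salt casts
(B) estuarine fill — does not account for ripple marks, salt casts, cross-bedding
(C) evaporite basin — does not account for bioturbation
(D) beach shoreface — bioturbation -; ripple marks +; salt casts +; cross-bedding +; sorting poor +
None of the listed candidates fits everything.

none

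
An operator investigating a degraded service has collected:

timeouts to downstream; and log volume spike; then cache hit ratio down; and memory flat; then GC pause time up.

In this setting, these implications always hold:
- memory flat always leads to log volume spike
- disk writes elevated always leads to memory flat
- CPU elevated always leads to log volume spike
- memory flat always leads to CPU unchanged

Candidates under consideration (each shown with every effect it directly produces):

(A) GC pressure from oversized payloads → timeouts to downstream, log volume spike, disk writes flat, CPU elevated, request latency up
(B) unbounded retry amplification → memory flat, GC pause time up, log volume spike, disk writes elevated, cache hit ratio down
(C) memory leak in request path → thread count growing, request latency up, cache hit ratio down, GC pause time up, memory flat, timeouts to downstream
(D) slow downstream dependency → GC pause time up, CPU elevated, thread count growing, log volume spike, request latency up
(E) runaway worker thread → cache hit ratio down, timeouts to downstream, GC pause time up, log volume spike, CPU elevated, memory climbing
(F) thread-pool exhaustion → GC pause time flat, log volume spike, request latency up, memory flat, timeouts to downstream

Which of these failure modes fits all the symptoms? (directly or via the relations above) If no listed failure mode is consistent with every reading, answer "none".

C

Checking each candidate against the observations:
(A) GC pressure from oversized payloads — timeouts to downstream yes; log volume spike yes; cache hit ratio down NO; memory flat NO; GC pause time up NO
(B) unbounded retry amplification — timeouts to downstream NO; log volume spike yes; cache hit ratio down yes; memory flat yes; GC pause time up yes
(C) memory leak in request path — timeouts to downstream yes; log volume spike yes (via memory flat → log volume spike); cache hit ratio down yes; memory flat yes; GC pause time up yes
(D) slow downstream dependency — timeouts to downstream NO; log volume spike yes; cache hit ratio down NO; memory flat NO; GC pause time up yes
(E) runaway worker thread — timeouts to downstream yes; log volume spike yes; cache hit ratio down yes; memory flat NO; GC pause time up yes
(F) thread-pool exhaustion — timeouts to downstream yes; log volume spike yes; cache hit ratio down NO; memory flat yes; GC pause time up NO
(C) alone accounts for all the evidence.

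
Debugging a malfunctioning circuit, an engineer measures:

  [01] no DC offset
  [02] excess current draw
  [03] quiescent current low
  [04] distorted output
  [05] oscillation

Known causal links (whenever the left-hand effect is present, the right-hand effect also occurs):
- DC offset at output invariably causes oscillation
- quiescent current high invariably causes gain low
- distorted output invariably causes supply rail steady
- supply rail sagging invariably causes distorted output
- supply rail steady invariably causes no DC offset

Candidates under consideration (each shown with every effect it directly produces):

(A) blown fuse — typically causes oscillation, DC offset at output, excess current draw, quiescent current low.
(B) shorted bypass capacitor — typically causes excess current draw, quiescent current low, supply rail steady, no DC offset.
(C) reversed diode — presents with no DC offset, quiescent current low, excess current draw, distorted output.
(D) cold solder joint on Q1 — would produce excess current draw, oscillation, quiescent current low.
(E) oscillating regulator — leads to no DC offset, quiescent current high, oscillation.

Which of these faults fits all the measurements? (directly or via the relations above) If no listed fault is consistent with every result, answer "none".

Checking each candidate against the observations:
(A) blown fuse — fails on no DC offset, distorted output (predicts DC offset at output, not no DC offset)
(B) shorted bypass capacitor — no DC offset yes; excess current draw yes; quiescent current low yes; distorted output NO; oscillation NO
(C) reversed diode — does not account for oscillation
(D) cold solder joint on Q1 — does not account for no DC offset, distorted output
(E) oscillating regulator — no DC offset yes; excess current draw NO; quiescent current low NO; distorted output NO; oscillation yes
No candidate is consistent with all observations.

none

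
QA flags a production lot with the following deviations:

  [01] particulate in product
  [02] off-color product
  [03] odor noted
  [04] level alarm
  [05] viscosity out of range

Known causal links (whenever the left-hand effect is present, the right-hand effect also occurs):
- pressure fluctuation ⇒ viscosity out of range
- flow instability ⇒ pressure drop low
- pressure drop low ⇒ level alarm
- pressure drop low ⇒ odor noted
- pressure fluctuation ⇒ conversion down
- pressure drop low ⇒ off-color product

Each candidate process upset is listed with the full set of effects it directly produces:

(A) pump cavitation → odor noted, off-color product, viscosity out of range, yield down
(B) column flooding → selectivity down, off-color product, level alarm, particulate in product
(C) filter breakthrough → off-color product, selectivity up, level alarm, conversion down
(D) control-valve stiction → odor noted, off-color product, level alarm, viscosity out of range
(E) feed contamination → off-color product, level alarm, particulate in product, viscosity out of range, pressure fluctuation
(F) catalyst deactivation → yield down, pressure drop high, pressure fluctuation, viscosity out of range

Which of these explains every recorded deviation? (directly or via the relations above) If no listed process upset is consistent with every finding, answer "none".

Testing each hypothesis:
(A) pump cavitation — particulate in product -; off-color product +; odor noted +; level alarm -; viscosity out of range +
(B) column flooding — does not account for odor noted, viscosity out of range
(C) filter breakthrough — does not account for particulate in product, odor noted, viscosity out of range
(D) control-valve stiction — particulate in product -; off-color product +; odor noted +; level alarm +; viscosity out of range +
(E) feed contamination — particulate in product +; off-color product +; odor noted -; level alarm +; viscosity out of range +
(F) catalyst deactivation — particulate in product -; off-color product -; odor noted -; level alarm -; viscosity out of range +
No candidate is consistent with all observations.

none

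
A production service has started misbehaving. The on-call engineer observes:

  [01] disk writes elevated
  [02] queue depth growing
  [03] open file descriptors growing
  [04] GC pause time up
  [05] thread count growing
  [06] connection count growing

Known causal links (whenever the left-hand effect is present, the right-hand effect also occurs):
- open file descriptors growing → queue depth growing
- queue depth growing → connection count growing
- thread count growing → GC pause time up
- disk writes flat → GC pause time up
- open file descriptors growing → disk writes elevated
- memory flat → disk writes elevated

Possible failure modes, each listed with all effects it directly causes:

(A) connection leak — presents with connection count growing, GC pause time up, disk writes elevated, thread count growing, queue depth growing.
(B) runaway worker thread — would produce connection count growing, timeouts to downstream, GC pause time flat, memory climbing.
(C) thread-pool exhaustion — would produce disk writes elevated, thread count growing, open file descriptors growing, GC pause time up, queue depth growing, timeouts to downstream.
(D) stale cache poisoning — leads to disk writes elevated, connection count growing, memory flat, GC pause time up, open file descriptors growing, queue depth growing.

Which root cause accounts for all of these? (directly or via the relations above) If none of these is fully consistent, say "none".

Testing each hypothesis:
(A) connection leak — disk writes elevated yes; queue depth growing yes; open file descriptors growing NO; GC pause time up yes; thread count growing yes; connection count growing yes
(B) runaway worker thread — disk writes elevated NO; queue depth growing NO; open file descriptors growing NO; GC pause time up NO; thread count growing NO; connection count growing yes
(C) thread-pool exhaustion — accounts for every observation (connection count growing by queue depth growing → connection count growing)
(D) stale cache poisoning — disk writes elevated yes; queue depth growing yes; open file descriptors growing yes; GC pause time up yes; thread count growing NO; connection count growing yes
Only (C) is consistent with every observation.

C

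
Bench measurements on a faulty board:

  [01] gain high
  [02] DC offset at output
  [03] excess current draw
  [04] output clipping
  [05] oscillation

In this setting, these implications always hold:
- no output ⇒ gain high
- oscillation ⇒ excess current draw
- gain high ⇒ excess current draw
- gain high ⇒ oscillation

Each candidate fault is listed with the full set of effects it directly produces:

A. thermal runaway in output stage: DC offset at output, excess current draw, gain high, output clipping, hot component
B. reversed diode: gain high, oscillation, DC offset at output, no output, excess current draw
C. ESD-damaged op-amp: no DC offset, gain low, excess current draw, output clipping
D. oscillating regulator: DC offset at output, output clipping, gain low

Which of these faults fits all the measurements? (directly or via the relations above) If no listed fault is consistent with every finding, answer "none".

For each candidate, compare predicted effects to what was observed:
(A) thermal runaway in output stage — gain high yes; DC offset at output yes; excess current draw yes; output clipping yes; oscillation yes (via gain high → oscillation)
(B) reversed diode — does not account for output clipping
(C) ESD-damaged op-amp — fails on gain high, DC offset at output, oscillation (predicts gain low, not gain high; predicts no DC offset, not DC offset at output)
(D) oscillating regulator — fails on gain high, excess current draw, oscillation (predicts gain low, not gain high)
(A) alone accounts for all the evidence.

A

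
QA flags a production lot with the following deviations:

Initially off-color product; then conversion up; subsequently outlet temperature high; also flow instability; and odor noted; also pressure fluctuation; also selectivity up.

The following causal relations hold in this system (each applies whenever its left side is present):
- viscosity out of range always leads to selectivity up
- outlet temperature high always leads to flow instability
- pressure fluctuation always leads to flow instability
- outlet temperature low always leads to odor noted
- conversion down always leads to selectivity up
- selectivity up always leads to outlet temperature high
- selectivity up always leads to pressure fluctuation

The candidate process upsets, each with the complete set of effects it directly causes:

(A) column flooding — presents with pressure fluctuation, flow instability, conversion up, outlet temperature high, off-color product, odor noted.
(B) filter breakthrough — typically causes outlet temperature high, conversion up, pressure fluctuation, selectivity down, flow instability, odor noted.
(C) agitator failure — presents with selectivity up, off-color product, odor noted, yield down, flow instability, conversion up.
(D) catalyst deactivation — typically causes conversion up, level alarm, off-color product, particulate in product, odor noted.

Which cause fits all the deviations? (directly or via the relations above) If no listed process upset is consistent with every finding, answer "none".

C

Checking each candidate against the observations:
(A) column flooding — does not account for selectivity up
(B) filter breakthrough — off-color product miss; conversion up match; outlet temperature high match; flow instability match; odor noted match; pressure fluctuation match; selectivity up miss
(C) agitator failure — off-color product match; conversion up match; outlet temperature high match (through selectivity up → outlet temperature high); flow instability match; odor noted match; pressure fluctuation match (through selectivity up → pressure fluctuation); selectivity up match
(D) catalyst deactivation — off-color product match; conversion up match; outlet temperature high miss; flow instability miss; odor noted match; pressure fluctuation miss; selectivity up miss
(C) alone accounts for all the evidence.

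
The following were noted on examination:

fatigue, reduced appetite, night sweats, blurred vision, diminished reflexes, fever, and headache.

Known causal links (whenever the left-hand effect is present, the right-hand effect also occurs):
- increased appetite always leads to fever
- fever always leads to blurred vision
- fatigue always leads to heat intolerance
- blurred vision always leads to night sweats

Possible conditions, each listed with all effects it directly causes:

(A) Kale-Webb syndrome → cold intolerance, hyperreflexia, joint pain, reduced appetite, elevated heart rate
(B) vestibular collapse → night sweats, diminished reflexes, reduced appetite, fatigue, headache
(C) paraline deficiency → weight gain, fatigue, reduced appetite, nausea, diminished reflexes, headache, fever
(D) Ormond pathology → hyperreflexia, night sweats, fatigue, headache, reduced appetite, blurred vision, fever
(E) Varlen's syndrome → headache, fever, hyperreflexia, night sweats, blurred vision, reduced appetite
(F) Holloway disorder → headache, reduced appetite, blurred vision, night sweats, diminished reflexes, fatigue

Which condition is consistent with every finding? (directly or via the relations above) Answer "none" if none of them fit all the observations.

C

Checking each candidate against the observations:
(A) Kale-Webb syndrome — fatigue miss; reduced appetite match; night sweats miss; blurred vision miss; diminished reflexes miss; fever miss; headache miss
(B) vestibular collapse — fatigue match; reduced appetite match; night sweats match; blurred vision miss; diminished reflexes match; fever miss; headache match
(C) paraline deficiency — fatigue match; reduced appetite match; night sweats match (through fever → blurred vision → night sweats); blurred vision match (through fever → blurred vision); diminished reflexes match; fever match; headache match
(D) Ormond pathology — fatigue match; reduced appetite match; night sweats match; blurred vision match; diminished reflexes miss; fever match; headache match
(E) Varlen's syndrome — fatigue miss; reduced appetite match; night sweats match; blurred vision match; diminished reflexes miss; fever match; headache match
(F) Holloway disorder — fatigue match; reduced appetite match; night sweats match; blurred vision match; diminished reflexes match; fever miss; headache match
(C) is the only candidate with no mismatches.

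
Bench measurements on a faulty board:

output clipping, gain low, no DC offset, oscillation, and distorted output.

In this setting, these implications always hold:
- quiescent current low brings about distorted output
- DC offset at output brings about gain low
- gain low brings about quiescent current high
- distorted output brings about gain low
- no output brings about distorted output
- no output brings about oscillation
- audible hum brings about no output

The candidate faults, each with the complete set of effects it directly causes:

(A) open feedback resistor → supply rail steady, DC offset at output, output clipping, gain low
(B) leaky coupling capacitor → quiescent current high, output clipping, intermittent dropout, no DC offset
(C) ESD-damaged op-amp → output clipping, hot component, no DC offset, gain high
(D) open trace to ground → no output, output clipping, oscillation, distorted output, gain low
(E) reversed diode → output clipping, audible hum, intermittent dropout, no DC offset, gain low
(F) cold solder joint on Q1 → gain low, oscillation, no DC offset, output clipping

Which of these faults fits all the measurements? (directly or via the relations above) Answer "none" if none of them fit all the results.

E

Per-candidate check:
(A) open feedback resistor — output clipping yes; gain low yes; no DC offset NO; oscillation NO; distorted output NO
(B) leaky coupling capacitor — output clipping yes; gain low NO; no DC offset yes; oscillation NO; distorted output NO
(C) ESD-damaged op-amp — output clipping yes; gain low NO; no DC offset yes; oscillation NO; distorted output NO
(D) open trace to ground — does not account for no DC offset
(E) reversed diode — accounts for every observation (oscillation through audible hum → no output → oscillation)
(F) cold solder joint on Q1 — does not account for distorted output
Only (E) is consistent with every observation.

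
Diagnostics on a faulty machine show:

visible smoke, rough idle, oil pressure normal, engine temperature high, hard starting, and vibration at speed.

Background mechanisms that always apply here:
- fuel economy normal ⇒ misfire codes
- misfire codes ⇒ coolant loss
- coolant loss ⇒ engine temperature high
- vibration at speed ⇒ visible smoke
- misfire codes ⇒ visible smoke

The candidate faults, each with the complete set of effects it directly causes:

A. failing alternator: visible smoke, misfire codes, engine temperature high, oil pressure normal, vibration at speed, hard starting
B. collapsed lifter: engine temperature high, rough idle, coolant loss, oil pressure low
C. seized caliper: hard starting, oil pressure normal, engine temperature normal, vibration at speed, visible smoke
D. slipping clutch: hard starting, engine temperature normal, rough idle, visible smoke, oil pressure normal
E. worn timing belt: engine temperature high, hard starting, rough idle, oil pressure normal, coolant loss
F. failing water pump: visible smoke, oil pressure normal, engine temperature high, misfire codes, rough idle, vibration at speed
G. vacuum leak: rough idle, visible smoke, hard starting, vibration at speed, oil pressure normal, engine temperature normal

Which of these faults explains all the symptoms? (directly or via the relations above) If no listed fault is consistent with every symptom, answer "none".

none

Testing each hypothesis:
(A) failing alternator — does not account for rough idle
(B) collapsed lifter — visible smoke NO; rough idle yes; oil pressure normal NO; engine temperature high yes; hard starting NO; vibration at speed NO
(C) seized caliper — fails on rough idle, engine temperature high (predicts engine temperature normal, not engine temperature high)
(D) slipping clutch — visible smoke yes; rough idle yes; oil pressure normal yes; engine temperature high NO; hard starting yes; vibration at speed NO
(E) worn timing belt — visible smoke NO; rough idle yes; oil pressure normal yes; engine temperature high yes; hard starting yes; vibration at speed NO
(F) failing water pump — visible smoke yes; rough idle yes; oil pressure normal yes; engine temperature high yes; hard starting NO; vibration at speed yes
(G) vacuum leak — visible smoke yes; rough idle yes; oil pressure normal yes; engine temperature high NO; hard starting yes; vibration at speed yes
Every candidate fails on at least one observation.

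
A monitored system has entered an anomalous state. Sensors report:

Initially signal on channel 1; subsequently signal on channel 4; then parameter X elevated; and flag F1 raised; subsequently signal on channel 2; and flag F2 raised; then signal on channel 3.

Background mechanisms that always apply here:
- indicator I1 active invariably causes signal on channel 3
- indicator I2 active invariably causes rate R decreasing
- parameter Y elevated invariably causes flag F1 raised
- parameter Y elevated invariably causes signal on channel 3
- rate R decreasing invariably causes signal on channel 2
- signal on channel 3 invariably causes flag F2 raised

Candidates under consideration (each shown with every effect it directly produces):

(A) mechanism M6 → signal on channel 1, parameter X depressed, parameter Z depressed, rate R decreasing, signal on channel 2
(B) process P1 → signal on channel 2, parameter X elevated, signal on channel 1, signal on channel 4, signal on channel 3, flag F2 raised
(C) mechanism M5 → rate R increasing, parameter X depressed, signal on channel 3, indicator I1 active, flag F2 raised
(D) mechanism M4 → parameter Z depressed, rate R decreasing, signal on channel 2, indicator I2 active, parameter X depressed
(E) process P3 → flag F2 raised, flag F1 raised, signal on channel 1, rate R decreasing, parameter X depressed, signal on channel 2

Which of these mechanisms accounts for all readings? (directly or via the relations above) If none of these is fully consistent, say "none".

For each candidate, compare predicted effects to what was observed:
(A) mechanism M6 — fails on signal on channel 4, parameter X elevated, flag F1 raised, flag F2 raised, signal on channel 3 (predicts parameter X depressed, not parameter X elevated)
(B) process P1 — signal on channel 1 +; signal on channel 4 +; parameter X elevated +; flag F1 raised -; signal on channel 2 +; flag F2 raised +; signal on channel 3 +
(C) mechanism M5 — signal on channel 1 -; signal on channel 4 -; parameter X elevated -; flag F1 raised -; signal on channel 2 -; flag F2 raised +; signal on channel 3 +
(D) mechanism M4 — signal on channel 1 -; signal on channel 4 -; parameter X elevated -; flag F1 raised -; signal on channel 2 +; flag F2 raised -; signal on channel 3 -
(E) process P3 — signal on channel 1 +; signal on channel 4 -; parameter X elevated -; flag F1 raised +; signal on channel 2 +; flag F2 raised +; signal on channel 3 -
None of the listed candidates fits everything.

none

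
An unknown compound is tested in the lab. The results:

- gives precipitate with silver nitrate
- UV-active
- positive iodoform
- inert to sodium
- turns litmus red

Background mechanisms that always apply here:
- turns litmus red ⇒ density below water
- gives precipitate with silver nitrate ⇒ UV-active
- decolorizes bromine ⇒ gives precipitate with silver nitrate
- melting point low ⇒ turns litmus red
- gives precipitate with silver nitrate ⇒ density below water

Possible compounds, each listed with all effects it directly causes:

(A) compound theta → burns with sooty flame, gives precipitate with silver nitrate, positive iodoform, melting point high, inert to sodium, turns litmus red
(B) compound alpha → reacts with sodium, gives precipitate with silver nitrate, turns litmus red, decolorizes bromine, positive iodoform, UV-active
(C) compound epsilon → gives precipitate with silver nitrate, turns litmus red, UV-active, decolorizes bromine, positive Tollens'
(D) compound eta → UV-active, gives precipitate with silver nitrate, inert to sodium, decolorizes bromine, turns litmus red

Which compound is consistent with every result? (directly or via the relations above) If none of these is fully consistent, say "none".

A

Per-candidate check:
(A) compound theta — gives precipitate with silver nitrate +; UV-active + (via gives precipitate with silver nitrate → UV-active); positive iodoform +; inert to sodium +; turns litmus red +
(B) compound alpha — gives precipitate with silver nitrate +; UV-active +; positive iodoform +; inert to sodium -; turns litmus red +
(C) compound epsilon — gives precipitate with silver nitrate +; UV-active +; positive iodoform -; inert to sodium -; turns litmus red +
(D) compound eta — gives precipitate with silver nitrate +; UV-active +; positive iodoform -; inert to sodium +; turns litmus red +
(A) is the only candidate with no mismatches.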